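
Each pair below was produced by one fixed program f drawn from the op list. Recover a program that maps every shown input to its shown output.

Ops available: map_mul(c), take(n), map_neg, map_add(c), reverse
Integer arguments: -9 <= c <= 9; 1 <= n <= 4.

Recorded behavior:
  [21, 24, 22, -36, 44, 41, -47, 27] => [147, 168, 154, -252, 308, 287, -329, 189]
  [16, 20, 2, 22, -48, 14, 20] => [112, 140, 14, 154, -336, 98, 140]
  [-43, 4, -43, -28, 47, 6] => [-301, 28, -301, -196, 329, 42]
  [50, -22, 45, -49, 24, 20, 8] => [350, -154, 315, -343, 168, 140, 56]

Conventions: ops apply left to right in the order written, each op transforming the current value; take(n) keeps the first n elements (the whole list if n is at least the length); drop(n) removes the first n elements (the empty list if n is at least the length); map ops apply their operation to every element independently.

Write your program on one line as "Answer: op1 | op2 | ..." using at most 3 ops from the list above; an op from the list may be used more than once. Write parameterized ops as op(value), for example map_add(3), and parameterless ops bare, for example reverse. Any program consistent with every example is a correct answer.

map_neg | map_mul(7) | map_neg

Check, running the answer program on each example:
  [21, 24, 22, -36, 44, 41, -47, 27] -> [-21, -24, -22, 36, -44, -41, 47, -27] -> [-147, -168, -154, 252, -308, -287, 329, -189] -> [147, 168, 154, -252, 308, 287, -329, 189]
  [16, 20, 2, 22, -48, 14, 20] -> [-16, -20, -2, -22, 48, -14, -20] -> [-112, -140, -14, -154, 336, -98, -140] -> [112, 140, 14, 154, -336, 98, 140]
  [-43, 4, -43, -28, 47, 6] -> [43, -4, 43, 28, -47, -6] -> [301, -28, 301, 196, -329, -42] -> [-301, 28, -301, -196, 329, 42]
  [50, -22, 45, -49, 24, 20, 8] -> [-50, 22, -45, 49, -24, -20, -8] -> [-350, 154, -315, 343, -168, -140, -56] -> [350, -154, 315, -343, 168, 140, 56]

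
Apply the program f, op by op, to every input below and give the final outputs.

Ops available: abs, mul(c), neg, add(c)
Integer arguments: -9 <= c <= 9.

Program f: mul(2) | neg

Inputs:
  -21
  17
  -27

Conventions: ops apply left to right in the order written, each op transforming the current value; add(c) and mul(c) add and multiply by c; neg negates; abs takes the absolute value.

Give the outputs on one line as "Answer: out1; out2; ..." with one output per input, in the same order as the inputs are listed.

42; -34; 54

Execution, op by op:
  -21 -> -42 -> 42
  17 -> 34 -> -34
  -27 -> -54 -> 54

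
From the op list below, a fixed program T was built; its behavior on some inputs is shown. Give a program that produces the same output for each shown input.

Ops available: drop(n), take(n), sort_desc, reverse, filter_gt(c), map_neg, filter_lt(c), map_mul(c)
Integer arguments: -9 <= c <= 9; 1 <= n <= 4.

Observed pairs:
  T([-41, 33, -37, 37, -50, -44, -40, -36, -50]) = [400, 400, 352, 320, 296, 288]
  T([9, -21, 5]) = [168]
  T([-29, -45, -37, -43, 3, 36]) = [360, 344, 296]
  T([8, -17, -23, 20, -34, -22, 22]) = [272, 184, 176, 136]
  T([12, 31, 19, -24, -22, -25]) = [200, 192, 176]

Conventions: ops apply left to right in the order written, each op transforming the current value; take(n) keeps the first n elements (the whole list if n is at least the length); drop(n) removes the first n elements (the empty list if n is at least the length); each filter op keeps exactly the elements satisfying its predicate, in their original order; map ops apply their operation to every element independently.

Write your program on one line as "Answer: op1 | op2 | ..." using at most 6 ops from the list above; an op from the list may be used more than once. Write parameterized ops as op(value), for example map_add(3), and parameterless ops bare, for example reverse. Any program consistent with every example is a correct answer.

drop(1) | reverse | map_mul(-8) | sort_desc | filter_gt(4)

Check, running the answer program on each example:
  [-41, 33, -37, 37, -50, -44, -40, -36, -50] -> [33, -37, 37, -50, -44, -40, -36, -50] -> [-50, -36, -40, -44, -50, 37, -37, 33] -> [400, 288, 320, 352, 400, -296, 296, -264] -> [400, 400, 352, 320, 296, 288, -264, -296] -> [400, 400, 352, 320, 296, 288]
  [9, -21, 5] -> [-21, 5] -> [5, -21] -> [-40, 168] -> [168, -40] -> [168]
  [-29, -45, -37, -43, 3, 36] -> [-45, -37, -43, 3, 36] -> [36, 3, -43, -37, -45] -> [-288, -24, 344, 296, 360] -> [360, 344, 296, -24, -288] -> [360, 344, 296]
  [8, -17, -23, 20, -34, -22, 22] -> [-17, -23, 20, -34, -22, 22] -> [22, -22, -34, 20, -23, -17] -> [-176, 176, 272, -160, 184, 136] -> [272, 184, 176, 136, -160, -176] -> [272, 184, 176, 136]
  [12, 31, 19, -24, -22, -25] -> [31, 19, -24, -22, -25] -> [-25, -22, -24, 19, 31] -> [200, 176, 192, -152, -248] -> [200, 192, 176, -152, -248] -> [200, 192, 176]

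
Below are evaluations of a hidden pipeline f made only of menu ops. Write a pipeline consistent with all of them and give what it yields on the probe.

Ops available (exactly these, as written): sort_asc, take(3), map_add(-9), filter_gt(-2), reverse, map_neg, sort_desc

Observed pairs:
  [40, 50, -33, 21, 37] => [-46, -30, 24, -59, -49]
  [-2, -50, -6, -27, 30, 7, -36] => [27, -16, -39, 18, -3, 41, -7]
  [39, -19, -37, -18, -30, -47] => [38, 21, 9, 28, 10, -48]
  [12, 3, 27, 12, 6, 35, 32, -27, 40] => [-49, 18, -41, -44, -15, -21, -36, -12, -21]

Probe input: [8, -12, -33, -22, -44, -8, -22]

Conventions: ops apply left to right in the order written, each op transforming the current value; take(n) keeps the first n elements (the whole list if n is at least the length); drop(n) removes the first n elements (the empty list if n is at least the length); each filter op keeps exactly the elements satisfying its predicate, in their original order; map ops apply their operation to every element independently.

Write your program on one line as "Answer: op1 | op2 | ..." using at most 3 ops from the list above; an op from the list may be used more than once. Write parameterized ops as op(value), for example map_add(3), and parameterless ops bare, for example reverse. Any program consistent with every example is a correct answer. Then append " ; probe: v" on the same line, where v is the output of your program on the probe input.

reverse | map_neg | map_add(-9) ; probe: [13, -1, 35, 13, 24, 3, -17]

Check, running the answer program on each example:
  [40, 50, -33, 21, 37] -> [37, 21, -33, 50, 40] -> [-37, -21, 33, -50, -40] -> [-46, -30, 24, -59, -49]
  [-2, -50, -6, -27, 30, 7, -36] -> [-36, 7, 30, -27, -6, -50, -2] -> [36, -7, -30, 27, 6, 50, 2] -> [27, -16, -39, 18, -3, 41, -7]
  [39, -19, -37, -18, -30, -47] -> [-47, -30, -18, -37, -19, 39] -> [47, 30, 18, 37, 19, -39] -> [38, 21, 9, 28, 10, -48]
  [12, 3, 27, 12, 6, 35, 32, -27, 40] -> [40, -27, 32, 35, 6, 12, 27, 3, 12] -> [-40, 27, -32, -35, -6, -12, -27, -3, -12] -> [-49, 18, -41, -44, -15, -21, -36, -12, -21]
  probe: [8, -12, -33, -22, -44, -8, -22] -> [-22, -8, -44, -22, -33, -12, 8] -> [22, 8, 44, 22, 33, 12, -8] -> [13, -1, 35, 13, 24, 3, -17]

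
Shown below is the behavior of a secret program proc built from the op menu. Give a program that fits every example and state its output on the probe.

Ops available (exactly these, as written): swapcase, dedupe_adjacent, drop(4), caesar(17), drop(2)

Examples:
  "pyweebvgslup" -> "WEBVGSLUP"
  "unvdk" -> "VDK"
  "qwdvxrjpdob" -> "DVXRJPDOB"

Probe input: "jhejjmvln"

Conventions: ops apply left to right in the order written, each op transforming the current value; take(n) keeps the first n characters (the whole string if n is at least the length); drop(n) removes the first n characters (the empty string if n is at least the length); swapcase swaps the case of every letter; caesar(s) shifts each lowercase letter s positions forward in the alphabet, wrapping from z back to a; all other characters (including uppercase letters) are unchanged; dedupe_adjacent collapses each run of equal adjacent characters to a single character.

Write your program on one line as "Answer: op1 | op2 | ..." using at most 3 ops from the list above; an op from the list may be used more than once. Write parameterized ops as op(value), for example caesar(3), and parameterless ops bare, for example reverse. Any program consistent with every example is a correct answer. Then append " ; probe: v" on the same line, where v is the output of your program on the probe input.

dedupe_adjacent | swapcase | drop(2) ; probe: "EJMVLN"

Check, running the answer program on each example:
  "pyweebvgslup" -> "pywebvgslup" -> "PYWEBVGSLUP" -> "WEBVGSLUP"
  "unvdk" -> "unvdk" -> "UNVDK" -> "VDK"
  "qwdvxrjpdob" -> "qwdvxrjpdob" -> "QWDVXRJPDOB" -> "DVXRJPDOB"
  probe: "jhejjmvln" -> "jhejmvln" -> "JHEJMVLN" -> "EJMVLN"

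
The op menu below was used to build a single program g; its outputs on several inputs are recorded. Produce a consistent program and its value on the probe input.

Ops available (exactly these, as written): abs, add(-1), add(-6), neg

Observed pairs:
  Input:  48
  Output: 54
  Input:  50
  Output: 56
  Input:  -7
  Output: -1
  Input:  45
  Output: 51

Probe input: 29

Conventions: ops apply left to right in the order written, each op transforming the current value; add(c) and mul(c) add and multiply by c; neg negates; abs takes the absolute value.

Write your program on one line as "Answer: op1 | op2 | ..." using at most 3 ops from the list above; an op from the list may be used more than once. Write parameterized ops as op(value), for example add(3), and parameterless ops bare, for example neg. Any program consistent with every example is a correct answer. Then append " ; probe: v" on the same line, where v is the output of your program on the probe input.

neg | add(-6) | neg ; probe: 35

Check, running the answer program on each example:
  48 -> -48 -> -54 -> 54
  50 -> -50 -> -56 -> 56
  -7 -> 7 -> 1 -> -1
  45 -> -45 -> -51 -> 51
  probe: 29 -> -29 -> -35 -> 35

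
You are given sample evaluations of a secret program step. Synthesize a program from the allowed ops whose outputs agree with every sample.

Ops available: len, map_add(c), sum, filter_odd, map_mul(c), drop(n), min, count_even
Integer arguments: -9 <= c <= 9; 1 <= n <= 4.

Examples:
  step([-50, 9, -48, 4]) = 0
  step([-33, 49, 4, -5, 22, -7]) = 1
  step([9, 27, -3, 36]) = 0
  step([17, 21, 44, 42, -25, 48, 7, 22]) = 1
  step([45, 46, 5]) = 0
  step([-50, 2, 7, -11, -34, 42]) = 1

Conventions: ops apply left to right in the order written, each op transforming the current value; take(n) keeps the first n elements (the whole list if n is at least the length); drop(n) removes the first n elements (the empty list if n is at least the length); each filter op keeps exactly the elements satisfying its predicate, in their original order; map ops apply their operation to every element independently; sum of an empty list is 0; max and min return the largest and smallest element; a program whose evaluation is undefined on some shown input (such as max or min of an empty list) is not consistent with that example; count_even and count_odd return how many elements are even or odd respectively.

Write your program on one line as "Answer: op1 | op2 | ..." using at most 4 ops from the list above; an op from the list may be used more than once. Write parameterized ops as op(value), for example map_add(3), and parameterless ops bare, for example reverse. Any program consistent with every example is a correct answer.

drop(2) | filter_odd | drop(1) | len

Check, running the answer program on each example:
  [-50, 9, -48, 4] -> [-48, 4] -> [] -> [] -> 0
  [-33, 49, 4, -5, 22, -7] -> [4, -5, 22, -7] -> [-5, -7] -> [-7] -> 1
  [9, 27, -3, 36] -> [-3, 36] -> [-3] -> [] -> 0
  [17, 21, 44, 42, -25, 48, 7, 22] -> [44, 42, -25, 48, 7, 22] -> [-25, 7] -> [7] -> 1
  [45, 46, 5] -> [5] -> [5] -> [] -> 0
  [-50, 2, 7, -11, -34, 42] -> [7, -11, -34, 42] -> [7, -11] -> [-11] -> 1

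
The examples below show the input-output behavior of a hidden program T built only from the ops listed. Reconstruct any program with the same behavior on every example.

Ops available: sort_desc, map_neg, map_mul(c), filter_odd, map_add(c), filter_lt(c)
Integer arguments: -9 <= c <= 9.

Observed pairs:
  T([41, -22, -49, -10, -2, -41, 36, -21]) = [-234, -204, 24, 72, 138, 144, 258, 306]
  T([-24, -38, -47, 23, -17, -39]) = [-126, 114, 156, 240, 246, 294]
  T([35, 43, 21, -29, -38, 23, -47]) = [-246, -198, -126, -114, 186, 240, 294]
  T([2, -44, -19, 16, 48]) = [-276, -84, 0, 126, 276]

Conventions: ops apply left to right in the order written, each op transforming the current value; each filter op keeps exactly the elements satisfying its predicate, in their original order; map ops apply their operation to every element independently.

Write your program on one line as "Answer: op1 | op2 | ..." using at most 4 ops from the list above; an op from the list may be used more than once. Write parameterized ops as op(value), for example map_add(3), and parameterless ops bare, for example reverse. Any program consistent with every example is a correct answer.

map_add(7) | sort_desc | map_add(-9) | map_mul(-6)

Check, running the answer program on each example:
  [41, -22, -49, -10, -2, -41, 36, -21] -> [48, -15, -42, -3, 5, -34, 43, -14] -> [48, 43, 5, -3, -14, -15, -34, -42] -> [39, 34, -4, -12, -23, -24, -43, -51] -> [-234, -204, 24, 72, 138, 144, 258, 306]
  [-24, -38, -47, 23, -17, -39] -> [-17, -31, -40, 30, -10, -32] -> [30, -10, -17, -31, -32, -40] -> [21, -19, -26, -40, -41, -49] -> [-126, 114, 156, 240, 246, 294]
  [35, 43, 21, -29, -38, 23, -47] -> [42, 50, 28, -22, -31, 30, -40] -> [50, 42, 30, 28, -22, -31, -40] -> [41, 33, 21, 19, -31, -40, -49] -> [-246, -198, -126, -114, 186, 240, 294]
  [2, -44, -19, 16, 48] -> [9, -37, -12, 23, 55] -> [55, 23, 9, -12, -37] -> [46, 14, 0, -21, -46] -> [-276, -84, 0, 126, 276]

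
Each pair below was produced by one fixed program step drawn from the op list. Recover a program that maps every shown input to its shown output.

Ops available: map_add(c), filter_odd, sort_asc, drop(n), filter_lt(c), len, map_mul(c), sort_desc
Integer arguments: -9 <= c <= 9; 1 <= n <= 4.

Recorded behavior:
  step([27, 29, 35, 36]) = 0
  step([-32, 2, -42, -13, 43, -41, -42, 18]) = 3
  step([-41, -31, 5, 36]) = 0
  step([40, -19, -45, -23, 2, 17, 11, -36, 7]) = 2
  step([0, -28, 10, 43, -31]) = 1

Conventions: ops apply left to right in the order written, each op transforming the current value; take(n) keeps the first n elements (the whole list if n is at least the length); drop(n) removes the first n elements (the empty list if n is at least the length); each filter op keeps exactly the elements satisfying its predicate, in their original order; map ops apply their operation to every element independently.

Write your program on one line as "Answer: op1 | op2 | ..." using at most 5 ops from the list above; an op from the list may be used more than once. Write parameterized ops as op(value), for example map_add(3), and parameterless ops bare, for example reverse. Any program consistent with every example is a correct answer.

drop(3) | map_mul(4) | filter_lt(2) | len

Check, running the answer program on each example:
  [27, 29, 35, 36] -> [36] -> [144] -> [] -> 0
  [-32, 2, -42, -13, 43, -41, -42, 18] -> [-13, 43, -41, -42, 18] -> [-52, 172, -164, -168, 72] -> [-52, -164, -168] -> 3
  [-41, -31, 5, 36] -> [36] -> [144] -> [] -> 0
  [40, -19, -45, -23, 2, 17, 11, -36, 7] -> [-23, 2, 17, 11, -36, 7] -> [-92, 8, 68, 44, -144, 28] -> [-92, -144] -> 2
  [0, -28, 10, 43, -31] -> [43, -31] -> [172, -124] -> [-124] -> 1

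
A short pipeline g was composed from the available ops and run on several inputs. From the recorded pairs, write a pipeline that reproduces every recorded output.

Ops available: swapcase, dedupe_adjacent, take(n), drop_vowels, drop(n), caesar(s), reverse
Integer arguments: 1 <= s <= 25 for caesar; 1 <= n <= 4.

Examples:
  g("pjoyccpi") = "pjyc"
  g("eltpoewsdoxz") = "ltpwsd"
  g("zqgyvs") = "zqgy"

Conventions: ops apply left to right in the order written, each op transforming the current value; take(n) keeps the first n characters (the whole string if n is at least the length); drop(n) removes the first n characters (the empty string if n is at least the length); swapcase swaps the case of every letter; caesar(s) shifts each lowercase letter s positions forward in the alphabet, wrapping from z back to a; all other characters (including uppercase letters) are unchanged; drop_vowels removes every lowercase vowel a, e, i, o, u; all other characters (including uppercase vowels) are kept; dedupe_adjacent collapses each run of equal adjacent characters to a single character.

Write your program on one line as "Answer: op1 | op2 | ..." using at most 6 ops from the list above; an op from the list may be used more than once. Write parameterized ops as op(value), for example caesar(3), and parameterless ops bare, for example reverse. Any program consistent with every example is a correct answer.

reverse | dedupe_adjacent | drop(2) | drop_vowels | reverse

Check, running the answer program on each example:
  "pjoyccpi" -> "ipccyojp" -> "ipcyojp" -> "cyojp" -> "cyjp" -> "pjyc"
  "eltpoewsdoxz" -> "zxodsweoptle" -> "zxodsweoptle" -> "odsweoptle" -> "dswptl" -> "ltpwsd"
  "zqgyvs" -> "svygqz" -> "svygqz" -> "ygqz" -> "ygqz" -> "zqgy"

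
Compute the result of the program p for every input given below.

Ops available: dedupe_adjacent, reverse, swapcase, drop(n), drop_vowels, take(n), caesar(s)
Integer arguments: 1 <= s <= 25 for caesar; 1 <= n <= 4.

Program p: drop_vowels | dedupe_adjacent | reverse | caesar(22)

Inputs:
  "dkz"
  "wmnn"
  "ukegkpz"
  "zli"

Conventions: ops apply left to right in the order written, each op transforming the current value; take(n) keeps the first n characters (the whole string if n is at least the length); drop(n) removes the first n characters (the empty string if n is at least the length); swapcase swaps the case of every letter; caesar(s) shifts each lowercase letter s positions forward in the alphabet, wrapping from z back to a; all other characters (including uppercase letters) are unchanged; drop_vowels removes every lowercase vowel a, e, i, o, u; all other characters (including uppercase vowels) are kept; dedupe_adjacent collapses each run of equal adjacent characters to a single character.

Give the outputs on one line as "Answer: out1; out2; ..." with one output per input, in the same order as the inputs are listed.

"vgz"; "jis"; "vlgcg"; "hv"

Execution, op by op:
  "dkz" -> "dkz" -> "dkz" -> "zkd" -> "vgz"
  "wmnn" -> "wmnn" -> "wmn" -> "nmw" -> "jis"
  "ukegkpz" -> "kgkpz" -> "kgkpz" -> "zpkgk" -> "vlgcg"
  "zli" -> "zl" -> "zl" -> "lz" -> "hv"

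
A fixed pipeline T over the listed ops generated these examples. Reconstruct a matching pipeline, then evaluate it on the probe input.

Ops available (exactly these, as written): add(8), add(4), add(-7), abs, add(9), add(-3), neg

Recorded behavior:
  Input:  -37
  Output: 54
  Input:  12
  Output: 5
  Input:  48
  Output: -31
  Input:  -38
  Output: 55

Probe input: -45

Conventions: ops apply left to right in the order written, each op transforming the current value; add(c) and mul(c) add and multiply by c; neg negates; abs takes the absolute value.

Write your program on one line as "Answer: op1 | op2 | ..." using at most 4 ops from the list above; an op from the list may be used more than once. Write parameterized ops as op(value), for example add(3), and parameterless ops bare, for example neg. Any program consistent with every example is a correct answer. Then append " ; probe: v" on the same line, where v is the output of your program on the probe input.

neg | add(8) | add(9) ; probe: 62

Check, running the answer program on each example:
  -37 -> 37 -> 45 -> 54
  12 -> -12 -> -4 -> 5
  48 -> -48 -> -40 -> -31
  -38 -> 38 -> 46 -> 55
  probe: -45 -> 45 -> 53 -> 62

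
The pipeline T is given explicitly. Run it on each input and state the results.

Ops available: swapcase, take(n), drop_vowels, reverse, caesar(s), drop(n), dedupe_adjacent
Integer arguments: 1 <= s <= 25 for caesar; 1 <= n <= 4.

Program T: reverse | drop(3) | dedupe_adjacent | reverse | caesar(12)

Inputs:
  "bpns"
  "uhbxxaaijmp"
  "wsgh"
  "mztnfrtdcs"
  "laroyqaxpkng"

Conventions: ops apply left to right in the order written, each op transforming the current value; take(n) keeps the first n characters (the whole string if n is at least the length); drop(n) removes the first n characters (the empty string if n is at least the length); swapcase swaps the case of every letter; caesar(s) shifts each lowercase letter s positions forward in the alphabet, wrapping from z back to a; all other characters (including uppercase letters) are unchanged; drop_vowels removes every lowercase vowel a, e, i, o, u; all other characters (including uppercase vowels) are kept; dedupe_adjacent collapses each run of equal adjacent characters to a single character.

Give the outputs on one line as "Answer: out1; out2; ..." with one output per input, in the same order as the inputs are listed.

Execution, op by op:
  "bpns" -> "snpb" -> "b" -> "b" -> "b" -> "n"
  "uhbxxaaijmp" -> "pmjiaaxxbhu" -> "iaaxxbhu" -> "iaxbhu" -> "uhbxai" -> "gtnjmu"
  "wsgh" -> "hgsw" -> "w" -> "w" -> "w" -> "i"
  "mztnfrtdcs" -> "scdtrfntzm" -> "trfntzm" -> "trfntzm" -> "mztnfrt" -> "ylfzrdf"
  "laroyqaxpkng" -> "gnkpxaqyoral" -> "pxaqyoral" -> "pxaqyoral" -> "laroyqaxp" -> "xmdakcmjb"

"n"; "gtnjmu"; "i"; "ylfzrdf"; "xmdakcmjb"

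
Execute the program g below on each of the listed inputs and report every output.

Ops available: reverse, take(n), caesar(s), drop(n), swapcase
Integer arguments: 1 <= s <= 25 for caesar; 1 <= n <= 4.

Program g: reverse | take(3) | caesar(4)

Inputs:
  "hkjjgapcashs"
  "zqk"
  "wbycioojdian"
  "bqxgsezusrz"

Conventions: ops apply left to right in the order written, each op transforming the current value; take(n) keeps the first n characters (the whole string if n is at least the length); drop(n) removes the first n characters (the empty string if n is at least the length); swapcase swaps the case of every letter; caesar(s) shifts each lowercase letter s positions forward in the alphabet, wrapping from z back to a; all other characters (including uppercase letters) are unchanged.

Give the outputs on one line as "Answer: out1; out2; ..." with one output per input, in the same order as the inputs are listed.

"wlw"; "oud"; "rem"; "dvw"

Execution, op by op:
  "hkjjgapcashs" -> "shsacpagjjkh" -> "shs" -> "wlw"
  "zqk" -> "kqz" -> "kqz" -> "oud"
  "wbycioojdian" -> "naidjooicybw" -> "nai" -> "rem"
  "bqxgsezusrz" -> "zrsuzesgxqb" -> "zrs" -> "dvw"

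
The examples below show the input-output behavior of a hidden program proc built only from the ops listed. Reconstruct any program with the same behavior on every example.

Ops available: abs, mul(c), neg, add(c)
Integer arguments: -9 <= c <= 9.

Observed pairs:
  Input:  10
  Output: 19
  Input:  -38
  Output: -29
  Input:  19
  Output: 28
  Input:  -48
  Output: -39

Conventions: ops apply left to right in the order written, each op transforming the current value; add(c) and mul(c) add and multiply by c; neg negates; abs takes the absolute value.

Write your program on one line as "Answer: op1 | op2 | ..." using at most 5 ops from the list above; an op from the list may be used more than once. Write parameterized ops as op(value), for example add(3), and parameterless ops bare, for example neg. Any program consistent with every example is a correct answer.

add(-2) | add(6) | neg | add(-5) | neg

Check, running the answer program on each example:
  10 -> 8 -> 14 -> -14 -> -19 -> 19
  -38 -> -40 -> -34 -> 34 -> 29 -> -29
  19 -> 17 -> 23 -> -23 -> -28 -> 28
  -48 -> -50 -> -44 -> 44 -> 39 -> -39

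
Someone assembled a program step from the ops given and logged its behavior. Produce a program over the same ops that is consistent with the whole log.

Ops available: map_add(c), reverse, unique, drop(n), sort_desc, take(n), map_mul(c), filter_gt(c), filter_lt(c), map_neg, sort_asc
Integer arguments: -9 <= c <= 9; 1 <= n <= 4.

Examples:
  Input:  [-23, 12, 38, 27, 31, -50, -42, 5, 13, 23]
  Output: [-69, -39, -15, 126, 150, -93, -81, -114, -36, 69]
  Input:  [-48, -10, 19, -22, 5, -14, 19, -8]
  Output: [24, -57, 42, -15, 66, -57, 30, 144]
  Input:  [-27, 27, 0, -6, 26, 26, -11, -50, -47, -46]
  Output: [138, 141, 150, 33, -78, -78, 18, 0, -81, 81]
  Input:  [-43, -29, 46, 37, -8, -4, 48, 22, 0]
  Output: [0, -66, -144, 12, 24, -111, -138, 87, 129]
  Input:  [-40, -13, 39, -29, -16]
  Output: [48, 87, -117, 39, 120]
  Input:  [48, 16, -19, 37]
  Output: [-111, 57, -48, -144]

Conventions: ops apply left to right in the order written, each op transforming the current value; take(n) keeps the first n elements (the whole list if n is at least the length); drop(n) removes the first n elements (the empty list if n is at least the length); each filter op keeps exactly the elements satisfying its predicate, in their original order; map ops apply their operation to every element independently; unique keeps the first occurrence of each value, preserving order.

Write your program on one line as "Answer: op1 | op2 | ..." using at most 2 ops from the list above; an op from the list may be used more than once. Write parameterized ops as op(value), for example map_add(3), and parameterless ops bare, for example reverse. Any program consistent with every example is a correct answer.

reverse | map_mul(-3)

Check, running the answer program on each example:
  [-23, 12, 38, 27, 31, -50, -42, 5, 13, 23] -> [23, 13, 5, -42, -50, 31, 27, 38, 12, -23] -> [-69, -39, -15, 126, 150, -93, -81, -114, -36, 69]
  [-48, -10, 19, -22, 5, -14, 19, -8] -> [-8, 19, -14, 5, -22, 19, -10, -48] -> [24, -57, 42, -15, 66, -57, 30, 144]
  [-27, 27, 0, -6, 26, 26, -11, -50, -47, -46] -> [-46, -47, -50, -11, 26, 26, -6, 0, 27, -27] -> [138, 141, 150, 33, -78, -78, 18, 0, -81, 81]
  [-43, -29, 46, 37, -8, -4, 48, 22, 0] -> [0, 22, 48, -4, -8, 37, 46, -29, -43] -> [0, -66, -144, 12, 24, -111, -138, 87, 129]
  [-40, -13, 39, -29, -16] -> [-16, -29, 39, -13, -40] -> [48, 87, -117, 39, 120]
  [48, 16, -19, 37] -> [37, -19, 16, 48] -> [-111, 57, -48, -144]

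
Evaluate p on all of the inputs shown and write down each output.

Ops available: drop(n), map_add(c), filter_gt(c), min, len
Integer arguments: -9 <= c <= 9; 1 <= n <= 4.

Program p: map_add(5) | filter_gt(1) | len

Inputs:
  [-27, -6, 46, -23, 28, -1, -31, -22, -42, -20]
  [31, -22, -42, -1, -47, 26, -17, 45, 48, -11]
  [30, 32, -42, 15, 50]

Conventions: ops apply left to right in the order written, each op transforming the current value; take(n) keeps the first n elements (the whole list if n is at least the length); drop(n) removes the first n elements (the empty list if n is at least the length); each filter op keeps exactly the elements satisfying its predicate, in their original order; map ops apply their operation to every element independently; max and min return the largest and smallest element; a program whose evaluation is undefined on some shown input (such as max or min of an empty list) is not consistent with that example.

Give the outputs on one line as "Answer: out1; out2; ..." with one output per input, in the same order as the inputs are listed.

Execution, op by op:
  [-27, -6, 46, -23, 28, -1, -31, -22, -42, -20] -> [-22, -1, 51, -18, 33, 4, -26, -17, -37, -15] -> [51, 33, 4] -> 3
  [31, -22, -42, -1, -47, 26, -17, 45, 48, -11] -> [36, -17, -37, 4, -42, 31, -12, 50, 53, -6] -> [36, 4, 31, 50, 53] -> 5
  [30, 32, -42, 15, 50] -> [35, 37, -37, 20, 55] -> [35, 37, 20, 55] -> 4

3; 5; 4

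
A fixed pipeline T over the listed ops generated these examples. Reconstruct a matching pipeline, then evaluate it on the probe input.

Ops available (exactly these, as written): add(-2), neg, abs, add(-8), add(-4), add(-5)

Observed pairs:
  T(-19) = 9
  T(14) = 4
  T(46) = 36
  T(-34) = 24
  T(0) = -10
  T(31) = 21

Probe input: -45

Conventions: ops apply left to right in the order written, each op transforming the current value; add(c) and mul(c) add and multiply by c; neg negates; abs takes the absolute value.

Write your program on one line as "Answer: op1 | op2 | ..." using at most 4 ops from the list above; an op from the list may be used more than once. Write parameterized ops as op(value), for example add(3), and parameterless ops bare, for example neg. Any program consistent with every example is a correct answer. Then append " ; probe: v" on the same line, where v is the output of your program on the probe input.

abs | add(-2) | add(-8) ; probe: 35

Check, running the answer program on each example:
  -19 -> 19 -> 17 -> 9
  14 -> 14 -> 12 -> 4
  46 -> 46 -> 44 -> 36
  -34 -> 34 -> 32 -> 24
  0 -> 0 -> -2 -> -10
  31 -> 31 -> 29 -> 21
  probe: -45 -> 45 -> 43 -> 35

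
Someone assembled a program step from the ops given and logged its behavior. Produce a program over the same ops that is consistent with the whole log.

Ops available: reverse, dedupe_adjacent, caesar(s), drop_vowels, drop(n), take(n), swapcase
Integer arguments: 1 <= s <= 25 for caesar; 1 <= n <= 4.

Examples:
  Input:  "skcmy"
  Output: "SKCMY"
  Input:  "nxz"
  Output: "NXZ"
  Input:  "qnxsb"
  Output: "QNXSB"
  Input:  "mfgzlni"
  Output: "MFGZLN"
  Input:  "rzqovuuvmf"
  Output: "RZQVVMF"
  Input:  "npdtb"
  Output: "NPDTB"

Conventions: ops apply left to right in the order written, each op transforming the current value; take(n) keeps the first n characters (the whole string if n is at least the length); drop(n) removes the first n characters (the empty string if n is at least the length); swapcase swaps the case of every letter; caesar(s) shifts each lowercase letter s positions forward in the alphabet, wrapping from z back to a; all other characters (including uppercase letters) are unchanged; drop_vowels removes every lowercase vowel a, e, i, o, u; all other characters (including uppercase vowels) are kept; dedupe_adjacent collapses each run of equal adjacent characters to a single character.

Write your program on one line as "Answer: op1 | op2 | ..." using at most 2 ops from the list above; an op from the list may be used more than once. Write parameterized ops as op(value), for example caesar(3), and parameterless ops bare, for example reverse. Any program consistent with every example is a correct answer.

drop_vowels | swapcase

Check, running the answer program on each example:
  "skcmy" -> "skcmy" -> "SKCMY"
  "nxz" -> "nxz" -> "NXZ"
  "qnxsb" -> "qnxsb" -> "QNXSB"
  "mfgzlni" -> "mfgzln" -> "MFGZLN"
  "rzqovuuvmf" -> "rzqvvmf" -> "RZQVVMF"
  "npdtb" -> "npdtb" -> "NPDTB"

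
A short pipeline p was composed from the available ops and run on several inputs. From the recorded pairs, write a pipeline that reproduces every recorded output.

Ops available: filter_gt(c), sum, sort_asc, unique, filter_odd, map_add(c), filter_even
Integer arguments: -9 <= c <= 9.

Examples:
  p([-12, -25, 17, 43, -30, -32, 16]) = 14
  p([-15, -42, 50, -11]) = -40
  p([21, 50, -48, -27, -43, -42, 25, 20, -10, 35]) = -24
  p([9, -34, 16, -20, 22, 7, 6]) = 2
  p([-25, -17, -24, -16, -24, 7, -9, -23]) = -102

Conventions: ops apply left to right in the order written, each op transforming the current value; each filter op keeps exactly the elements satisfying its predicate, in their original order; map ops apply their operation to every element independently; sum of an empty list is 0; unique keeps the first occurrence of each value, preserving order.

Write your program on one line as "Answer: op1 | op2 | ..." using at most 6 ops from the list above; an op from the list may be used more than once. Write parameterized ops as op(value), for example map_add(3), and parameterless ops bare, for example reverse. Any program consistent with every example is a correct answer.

unique | map_add(-5) | filter_even | map_add(-2) | sum

Check, running the answer program on each example:
  [-12, -25, 17, 43, -30, -32, 16] -> [-12, -25, 17, 43, -30, -32, 16] -> [-17, -30, 12, 38, -35, -37, 11] -> [-30, 12, 38] -> [-32, 10, 36] -> 14
  [-15, -42, 50, -11] -> [-15, -42, 50, -11] -> [-20, -47, 45, -16] -> [-20, -16] -> [-22, -18] -> -40
  [21, 50, -48, -27, -43, -42, 25, 20, -10, 35] -> [21, 50, -48, -27, -43, -42, 25, 20, -10, 35] -> [16, 45, -53, -32, -48, -47, 20, 15, -15, 30] -> [16, -32, -48, 20, 30] -> [14, -34, -50, 18, 28] -> -24
  [9, -34, 16, -20, 22, 7, 6] -> [9, -34, 16, -20, 22, 7, 6] -> [4, -39, 11, -25, 17, 2, 1] -> [4, 2] -> [2, 0] -> 2
  [-25, -17, -24, -16, -24, 7, -9, -23] -> [-25, -17, -24, -16, 7, -9, -23] -> [-30, -22, -29, -21, 2, -14, -28] -> [-30, -22, 2, -14, -28] -> [-32, -24, 0, -16, -30] -> -102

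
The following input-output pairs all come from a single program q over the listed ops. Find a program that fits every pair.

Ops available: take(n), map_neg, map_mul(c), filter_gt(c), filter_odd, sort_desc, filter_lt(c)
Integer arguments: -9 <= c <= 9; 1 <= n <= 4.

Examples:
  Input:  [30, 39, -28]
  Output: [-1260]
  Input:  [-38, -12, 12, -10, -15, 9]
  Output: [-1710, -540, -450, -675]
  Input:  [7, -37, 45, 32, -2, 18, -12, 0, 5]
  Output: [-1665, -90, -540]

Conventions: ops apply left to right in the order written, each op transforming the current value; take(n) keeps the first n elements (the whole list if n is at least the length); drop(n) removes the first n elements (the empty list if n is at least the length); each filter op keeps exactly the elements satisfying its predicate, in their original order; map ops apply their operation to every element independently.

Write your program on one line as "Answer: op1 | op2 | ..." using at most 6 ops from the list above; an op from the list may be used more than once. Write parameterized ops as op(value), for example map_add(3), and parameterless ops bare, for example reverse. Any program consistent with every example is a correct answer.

map_neg | map_mul(-5) | map_neg | filter_gt(2) | map_mul(-9)

Check, running the answer program on each example:
  [30, 39, -28] -> [-30, -39, 28] -> [150, 195, -140] -> [-150, -195, 140] -> [140] -> [-1260]
  [-38, -12, 12, -10, -15, 9] -> [38, 12, -12, 10, 15, -9] -> [-190, -60, 60, -50, -75, 45] -> [190, 60, -60, 50, 75, -45] -> [190, 60, 50, 75] -> [-1710, -540, -450, -675]
  [7, -37, 45, 32, -2, 18, -12, 0, 5] -> [-7, 37, -45, -32, 2, -18, 12, 0, -5] -> [35, -185, 225, 160, -10, 90, -60, 0, 25] -> [-35, 185, -225, -160, 10, -90, 60, 0, -25] -> [185, 10, 60] -> [-1665, -90, -540]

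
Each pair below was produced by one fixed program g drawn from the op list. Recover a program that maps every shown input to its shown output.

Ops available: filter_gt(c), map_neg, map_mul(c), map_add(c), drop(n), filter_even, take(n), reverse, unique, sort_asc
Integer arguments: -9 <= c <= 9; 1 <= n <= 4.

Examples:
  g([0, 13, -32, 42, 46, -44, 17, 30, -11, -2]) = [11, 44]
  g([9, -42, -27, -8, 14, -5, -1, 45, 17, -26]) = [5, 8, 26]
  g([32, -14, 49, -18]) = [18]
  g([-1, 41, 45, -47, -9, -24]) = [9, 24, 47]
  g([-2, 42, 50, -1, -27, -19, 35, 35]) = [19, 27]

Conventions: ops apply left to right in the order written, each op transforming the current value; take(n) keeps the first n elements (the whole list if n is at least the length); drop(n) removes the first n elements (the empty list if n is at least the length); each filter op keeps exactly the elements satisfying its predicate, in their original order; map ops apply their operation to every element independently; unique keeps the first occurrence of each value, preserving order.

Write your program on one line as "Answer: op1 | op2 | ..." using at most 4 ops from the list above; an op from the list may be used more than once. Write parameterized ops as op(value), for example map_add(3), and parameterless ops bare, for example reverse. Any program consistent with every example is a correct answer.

map_neg | drop(3) | sort_asc | filter_gt(4)

Check, running the answer program on each example:
  [0, 13, -32, 42, 46, -44, 17, 30, -11, -2] -> [0, -13, 32, -42, -46, 44, -17, -30, 11, 2] -> [-42, -46, 44, -17, -30, 11, 2] -> [-46, -42, -30, -17, 2, 11, 44] -> [11, 44]
  [9, -42, -27, -8, 14, -5, -1, 45, 17, -26] -> [-9, 42, 27, 8, -14, 5, 1, -45, -17, 26] -> [8, -14, 5, 1, -45, -17, 26] -> [-45, -17, -14, 1, 5, 8, 26] -> [5, 8, 26]
  [32, -14, 49, -18] -> [-32, 14, -49, 18] -> [18] -> [18] -> [18]
  [-1, 41, 45, -47, -9, -24] -> [1, -41, -45, 47, 9, 24] -> [47, 9, 24] -> [9, 24, 47] -> [9, 24, 47]
  [-2, 42, 50, -1, -27, -19, 35, 35] -> [2, -42, -50, 1, 27, 19, -35, -35] -> [1, 27, 19, -35, -35] -> [-35, -35, 1, 19, 27] -> [19, 27]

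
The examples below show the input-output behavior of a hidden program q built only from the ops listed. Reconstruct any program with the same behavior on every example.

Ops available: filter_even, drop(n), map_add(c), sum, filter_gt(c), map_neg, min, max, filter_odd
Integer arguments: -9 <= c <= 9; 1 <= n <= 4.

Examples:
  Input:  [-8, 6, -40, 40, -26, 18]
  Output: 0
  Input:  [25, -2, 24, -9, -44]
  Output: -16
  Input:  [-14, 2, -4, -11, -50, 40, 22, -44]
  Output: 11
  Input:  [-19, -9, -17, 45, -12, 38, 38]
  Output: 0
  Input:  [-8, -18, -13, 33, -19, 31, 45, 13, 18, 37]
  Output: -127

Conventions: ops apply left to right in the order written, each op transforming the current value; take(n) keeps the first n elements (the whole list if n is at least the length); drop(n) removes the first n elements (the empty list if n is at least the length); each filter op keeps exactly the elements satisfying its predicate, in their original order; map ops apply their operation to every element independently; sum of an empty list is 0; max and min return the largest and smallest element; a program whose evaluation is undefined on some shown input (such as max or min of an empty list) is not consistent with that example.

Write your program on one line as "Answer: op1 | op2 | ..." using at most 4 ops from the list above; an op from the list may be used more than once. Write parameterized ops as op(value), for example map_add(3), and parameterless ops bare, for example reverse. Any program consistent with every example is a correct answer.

map_neg | filter_odd | sum

Check, running the answer program on each example:
  [-8, 6, -40, 40, -26, 18] -> [8, -6, 40, -40, 26, -18] -> [] -> 0
  [25, -2, 24, -9, -44] -> [-25, 2, -24, 9, 44] -> [-25, 9] -> -16
  [-14, 2, -4, -11, -50, 40, 22, -44] -> [14, -2, 4, 11, 50, -40, -22, 44] -> [11] -> 11
  [-19, -9, -17, 45, -12, 38, 38] -> [19, 9, 17, -45, 12, -38, -38] -> [19, 9, 17, -45] -> 0
  [-8, -18, -13, 33, -19, 31, 45, 13, 18, 37] -> [8, 18, 13, -33, 19, -31, -45, -13, -18, -37] -> [13, -33, 19, -31, -45, -13, -37] -> -127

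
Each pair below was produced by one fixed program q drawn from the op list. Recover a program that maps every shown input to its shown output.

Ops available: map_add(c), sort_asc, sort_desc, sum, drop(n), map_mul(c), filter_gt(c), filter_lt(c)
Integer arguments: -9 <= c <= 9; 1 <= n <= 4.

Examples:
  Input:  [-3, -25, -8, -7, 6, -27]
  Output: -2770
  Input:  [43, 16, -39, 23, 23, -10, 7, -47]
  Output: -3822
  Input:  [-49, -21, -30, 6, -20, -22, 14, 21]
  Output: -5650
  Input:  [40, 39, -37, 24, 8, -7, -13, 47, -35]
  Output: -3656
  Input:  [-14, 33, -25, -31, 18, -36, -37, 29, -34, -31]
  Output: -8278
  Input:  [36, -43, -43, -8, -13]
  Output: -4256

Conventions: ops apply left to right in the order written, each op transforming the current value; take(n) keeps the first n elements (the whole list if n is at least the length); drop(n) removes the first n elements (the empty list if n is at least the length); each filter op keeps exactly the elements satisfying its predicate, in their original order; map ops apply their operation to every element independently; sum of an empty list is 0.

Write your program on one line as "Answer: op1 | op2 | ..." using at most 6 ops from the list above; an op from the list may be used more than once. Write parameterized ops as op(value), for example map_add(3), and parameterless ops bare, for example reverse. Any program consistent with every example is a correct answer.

map_mul(5) | filter_lt(2) | map_mul(8) | map_add(6) | sum

Check, running the answer program on each example:
  [-3, -25, -8, -7, 6, -27] -> [-15, -125, -40, -35, 30, -135] -> [-15, -125, -40, -35, -135] -> [-120, -1000, -320, -280, -1080] -> [-114, -994, -314, -274, -1074] -> -2770
  [43, 16, -39, 23, 23, -10, 7, -47] -> [215, 80, -195, 115, 115, -50, 35, -235] -> [-195, -50, -235] -> [-1560, -400, -1880] -> [-1554, -394, -1874] -> -3822
  [-49, -21, -30, 6, -20, -22, 14, 21] -> [-245, -105, -150, 30, -100, -110, 70, 105] -> [-245, -105, -150, -100, -110] -> [-1960, -840, -1200, -800, -880] -> [-1954, -834, -1194, -794, -874] -> -5650
  [40, 39, -37, 24, 8, -7, -13, 47, -35] -> [200, 195, -185, 120, 40, -35, -65, 235, -175] -> [-185, -35, -65, -175] -> [-1480, -280, -520, -1400] -> [-1474, -274, -514, -1394] -> -3656
  [-14, 33, -25, -31, 18, -36, -37, 29, -34, -31] -> [-70, 165, -125, -155, 90, -180, -185, 145, -170, -155] -> [-70, -125, -155, -180, -185, -170, -155] -> [-560, -1000, -1240, -1440, -1480, -1360, -1240] -> [-554, -994, -1234, -1434, -1474, -1354, -1234] -> -8278
  [36, -43, -43, -8, -13] -> [180, -215, -215, -40, -65] -> [-215, -215, -40, -65] -> [-1720, -1720, -320, -520] -> [-1714, -1714, -314, -514] -> -4256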